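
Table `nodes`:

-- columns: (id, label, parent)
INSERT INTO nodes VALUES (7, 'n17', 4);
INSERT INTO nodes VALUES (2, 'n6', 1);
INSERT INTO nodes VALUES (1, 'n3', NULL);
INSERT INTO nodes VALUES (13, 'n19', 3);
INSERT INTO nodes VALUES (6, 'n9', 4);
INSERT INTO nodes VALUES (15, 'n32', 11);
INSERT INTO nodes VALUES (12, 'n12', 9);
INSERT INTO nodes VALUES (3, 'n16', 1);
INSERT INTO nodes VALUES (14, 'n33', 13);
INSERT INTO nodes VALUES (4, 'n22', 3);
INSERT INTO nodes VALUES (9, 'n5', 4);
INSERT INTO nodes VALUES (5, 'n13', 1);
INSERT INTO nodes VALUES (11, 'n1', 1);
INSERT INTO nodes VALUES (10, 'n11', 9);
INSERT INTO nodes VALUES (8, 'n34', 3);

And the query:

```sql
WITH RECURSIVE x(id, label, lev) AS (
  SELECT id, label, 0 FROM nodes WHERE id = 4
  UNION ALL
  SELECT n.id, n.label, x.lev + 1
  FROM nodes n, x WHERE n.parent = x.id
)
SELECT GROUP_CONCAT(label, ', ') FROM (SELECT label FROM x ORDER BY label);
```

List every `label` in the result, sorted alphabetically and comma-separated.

Base: id=4 (n22) at lev 0.
Iteration 1: rows with parent in {4} -> n9 (id 6, lev 1), n17 (id 7, lev 1), n5 (id 9, lev 1).
Iteration 2: rows with parent in {6,7,9} -> n11 (id 10, lev 2), n12 (id 12, lev 2).
Iteration 3: no rows with parent in {10,12}; recursion stops.

n11, n12, n17, n22, n5, n9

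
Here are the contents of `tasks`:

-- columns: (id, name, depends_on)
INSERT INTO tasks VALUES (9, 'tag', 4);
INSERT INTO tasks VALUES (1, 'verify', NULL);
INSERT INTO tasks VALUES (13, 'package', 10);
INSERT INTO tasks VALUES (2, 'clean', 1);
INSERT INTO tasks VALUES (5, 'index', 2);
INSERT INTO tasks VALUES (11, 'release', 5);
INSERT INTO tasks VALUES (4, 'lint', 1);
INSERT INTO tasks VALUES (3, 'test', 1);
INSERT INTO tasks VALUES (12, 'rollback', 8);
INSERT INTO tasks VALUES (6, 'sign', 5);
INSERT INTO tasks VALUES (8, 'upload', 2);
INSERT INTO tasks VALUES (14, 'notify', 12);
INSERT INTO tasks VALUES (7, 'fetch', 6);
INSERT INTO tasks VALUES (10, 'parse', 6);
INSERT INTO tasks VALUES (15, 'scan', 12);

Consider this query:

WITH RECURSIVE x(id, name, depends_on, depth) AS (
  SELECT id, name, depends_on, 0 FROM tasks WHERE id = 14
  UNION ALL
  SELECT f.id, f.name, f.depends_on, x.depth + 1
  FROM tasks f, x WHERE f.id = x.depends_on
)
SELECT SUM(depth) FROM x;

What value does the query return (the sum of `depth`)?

10

Base: id=14 (notify), depends_on=12, depth 0.
Iteration 1: join on id=12 -> rollback (id 12, depends_on=8, depth 1).
Iteration 2: join on id=8 -> upload (id 8, depends_on=2, depth 2).
Iteration 3: join on id=2 -> clean (id 2, depends_on=1, depth 3).
Iteration 4: join on id=1 -> verify (id 1, depends_on=NULL, depth 4).
Iteration 5: depends_on is NULL; no match; recursion stops.
SUM(depth) = 0 + 1 + 2 + 3 + 4 = 10.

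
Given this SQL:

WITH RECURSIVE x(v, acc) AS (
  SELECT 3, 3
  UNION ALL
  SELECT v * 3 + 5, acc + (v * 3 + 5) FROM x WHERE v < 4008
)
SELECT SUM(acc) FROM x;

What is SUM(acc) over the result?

Base: v=3, acc=3.
Iteration 1: 3 < 4008 holds -> v = 3 * 3 + 5 = 14, acc = 3 + 14 = 17.
Iteration 2: 14 < 4008 holds -> v = 14 * 3 + 5 = 47, acc = 17 + 47 = 64.
Iteration 3: 47 < 4008 holds -> v = 47 * 3 + 5 = 146, acc = 64 + 146 = 210.
Iteration 4: 146 < 4008 holds -> v = 146 * 3 + 5 = 443, acc = 210 + 443 = 653.
Iteration 5: 443 < 4008 holds -> v = 443 * 3 + 5 = 1334, acc = 653 + 1334 = 1987.
Iteration 6: 1334 < 4008 holds -> v = 1334 * 3 + 5 = 4007, acc = 1987 + 4007 = 5994.
Iteration 7: 4007 < 4008 holds -> v = 4007 * 3 + 5 = 12026, acc = 5994 + 12026 = 18020.
Iteration 8: 12026 < 4008 fails; recursion stops.
SUM(acc) = 3 + 17 + 64 + 210 + 653 + 1987 + 5994 + 18020 = 26948.

26948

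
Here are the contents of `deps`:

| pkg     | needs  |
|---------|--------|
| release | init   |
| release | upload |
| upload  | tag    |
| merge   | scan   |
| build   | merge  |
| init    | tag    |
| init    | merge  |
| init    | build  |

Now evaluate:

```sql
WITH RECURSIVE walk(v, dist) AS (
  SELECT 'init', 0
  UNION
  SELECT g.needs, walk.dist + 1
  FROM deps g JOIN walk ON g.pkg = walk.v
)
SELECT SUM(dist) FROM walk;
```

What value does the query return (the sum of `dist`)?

Base: (init, dist=0).
Iteration 1: edges from {init} -> (build, dist=1), (merge, dist=1), (tag, dist=1).
Iteration 2: edges from {build,merge,tag} -> (merge, dist=2), (scan, dist=2).
Iteration 3: edges from {merge,scan} -> (scan, dist=3).
Iteration 4: no outgoing edges from {scan}; recursion stops.
SUM(dist) = 0 + 1 + 1 + 1 + 2 + 2 + 3 = 10.

10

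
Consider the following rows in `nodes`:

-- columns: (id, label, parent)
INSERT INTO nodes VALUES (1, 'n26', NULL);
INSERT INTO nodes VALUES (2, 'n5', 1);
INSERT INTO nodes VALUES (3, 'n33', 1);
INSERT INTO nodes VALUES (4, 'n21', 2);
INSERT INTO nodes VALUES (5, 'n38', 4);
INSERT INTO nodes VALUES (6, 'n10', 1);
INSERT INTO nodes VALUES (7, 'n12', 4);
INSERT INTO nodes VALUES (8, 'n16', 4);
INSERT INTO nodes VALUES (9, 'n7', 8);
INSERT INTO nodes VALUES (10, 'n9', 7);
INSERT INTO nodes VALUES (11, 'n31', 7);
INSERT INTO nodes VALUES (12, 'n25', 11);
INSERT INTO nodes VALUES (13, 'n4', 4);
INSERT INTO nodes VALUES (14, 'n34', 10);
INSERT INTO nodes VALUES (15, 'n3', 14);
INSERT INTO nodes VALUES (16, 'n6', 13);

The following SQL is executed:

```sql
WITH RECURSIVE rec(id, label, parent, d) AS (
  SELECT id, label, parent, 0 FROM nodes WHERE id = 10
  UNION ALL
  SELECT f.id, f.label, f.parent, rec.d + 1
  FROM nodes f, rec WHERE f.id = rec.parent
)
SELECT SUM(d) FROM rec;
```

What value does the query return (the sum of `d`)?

10

Base: id=10 (n9), parent=7, d 0.
Iteration 1: join on id=7 -> n12 (id 7, parent=4, d 1).
Iteration 2: join on id=4 -> n21 (id 4, parent=2, d 2).
Iteration 3: join on id=2 -> n5 (id 2, parent=1, d 3).
Iteration 4: join on id=1 -> n26 (id 1, parent=NULL, d 4).
Iteration 5: parent is NULL; no match; recursion stops.
SUM(d) = 0 + 1 + 2 + 3 + 4 = 10.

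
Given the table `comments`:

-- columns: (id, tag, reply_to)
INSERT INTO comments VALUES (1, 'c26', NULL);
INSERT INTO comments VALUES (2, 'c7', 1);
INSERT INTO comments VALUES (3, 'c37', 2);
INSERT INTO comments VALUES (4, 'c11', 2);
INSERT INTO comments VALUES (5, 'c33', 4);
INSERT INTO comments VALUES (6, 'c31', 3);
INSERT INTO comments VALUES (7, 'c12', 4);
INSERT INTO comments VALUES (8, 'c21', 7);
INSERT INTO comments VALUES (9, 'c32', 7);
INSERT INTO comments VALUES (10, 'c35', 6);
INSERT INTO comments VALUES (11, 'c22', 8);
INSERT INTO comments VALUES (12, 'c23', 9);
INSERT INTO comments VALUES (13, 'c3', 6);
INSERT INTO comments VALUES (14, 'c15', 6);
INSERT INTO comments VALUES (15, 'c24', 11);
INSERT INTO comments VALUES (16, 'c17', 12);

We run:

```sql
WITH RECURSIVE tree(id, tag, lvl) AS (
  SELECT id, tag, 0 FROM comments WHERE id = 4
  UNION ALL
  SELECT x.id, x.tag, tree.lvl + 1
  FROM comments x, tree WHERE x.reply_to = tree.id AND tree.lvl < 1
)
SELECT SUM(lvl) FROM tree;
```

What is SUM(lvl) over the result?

Base: id=4 (c11) at lvl 0.
Iteration 1: rows with reply_to in {4} -> c33 (id 5, lvl 1), c12 (id 7, lvl 1).
Iteration 2: lvl < 1 fails for all current rows; recursion stops.
SUM(lvl) = 0 + 1 + 1 = 2.

2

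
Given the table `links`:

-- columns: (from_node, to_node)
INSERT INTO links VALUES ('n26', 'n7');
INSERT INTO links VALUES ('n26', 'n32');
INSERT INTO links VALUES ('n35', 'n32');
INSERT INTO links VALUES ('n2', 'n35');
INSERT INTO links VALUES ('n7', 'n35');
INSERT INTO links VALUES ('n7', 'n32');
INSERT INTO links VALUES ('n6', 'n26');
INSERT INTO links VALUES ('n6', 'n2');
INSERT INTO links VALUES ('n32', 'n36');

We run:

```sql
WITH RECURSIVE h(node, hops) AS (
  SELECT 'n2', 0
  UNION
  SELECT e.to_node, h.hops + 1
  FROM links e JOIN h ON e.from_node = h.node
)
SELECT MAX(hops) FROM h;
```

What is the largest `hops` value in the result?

3

Base: (n2, hops=0).
Iteration 1: edges from {n2} -> (n35, hops=1).
Iteration 2: edges from {n35} -> (n32, hops=2).
Iteration 3: edges from {n32} -> (n36, hops=3).
Iteration 4: no outgoing edges from {n36}; recursion stops.
hops values: 0, 1, 2, 3; the maximum is 3.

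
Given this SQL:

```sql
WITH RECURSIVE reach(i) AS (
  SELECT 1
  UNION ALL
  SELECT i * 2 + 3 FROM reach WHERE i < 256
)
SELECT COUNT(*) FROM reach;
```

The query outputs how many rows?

8

Base: i=1.
Iteration 1: 1 < 256 holds -> i = 1 * 2 + 3 = 5.
Iteration 2: 5 < 256 holds -> i = 5 * 2 + 3 = 13.
Iteration 3: 13 < 256 holds -> i = 13 * 2 + 3 = 29.
Iteration 4: 29 < 256 holds -> i = 29 * 2 + 3 = 61.
Iteration 5: 61 < 256 holds -> i = 61 * 2 + 3 = 125.
Iteration 6: 125 < 256 holds -> i = 125 * 2 + 3 = 253.
Iteration 7: 253 < 256 holds -> i = 253 * 2 + 3 = 509.
Iteration 8: 509 < 256 fails; recursion stops.
Total rows emitted: 8.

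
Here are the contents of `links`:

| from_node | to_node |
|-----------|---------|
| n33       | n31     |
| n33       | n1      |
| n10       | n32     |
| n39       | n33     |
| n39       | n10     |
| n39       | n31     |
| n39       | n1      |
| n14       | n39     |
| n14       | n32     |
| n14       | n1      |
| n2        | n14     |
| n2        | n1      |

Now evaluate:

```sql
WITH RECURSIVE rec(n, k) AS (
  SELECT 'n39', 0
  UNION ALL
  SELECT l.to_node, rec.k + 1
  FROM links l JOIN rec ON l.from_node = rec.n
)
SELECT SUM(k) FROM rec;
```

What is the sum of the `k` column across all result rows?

Base: (n39, k=0).
Iteration 1: edges from {n39} -> (n1, k=1), (n10, k=1), (n31, k=1), (n33, k=1).
Iteration 2: edges from {n1,n10,n31,n33} -> (n1, k=2), (n31, k=2), (n32, k=2).
Iteration 3: no outgoing edges from {n1,n31,n32}; recursion stops.
SUM(k) = 0 + 1 + 1 + 1 + 1 + 2 + 2 + 2 = 10.

10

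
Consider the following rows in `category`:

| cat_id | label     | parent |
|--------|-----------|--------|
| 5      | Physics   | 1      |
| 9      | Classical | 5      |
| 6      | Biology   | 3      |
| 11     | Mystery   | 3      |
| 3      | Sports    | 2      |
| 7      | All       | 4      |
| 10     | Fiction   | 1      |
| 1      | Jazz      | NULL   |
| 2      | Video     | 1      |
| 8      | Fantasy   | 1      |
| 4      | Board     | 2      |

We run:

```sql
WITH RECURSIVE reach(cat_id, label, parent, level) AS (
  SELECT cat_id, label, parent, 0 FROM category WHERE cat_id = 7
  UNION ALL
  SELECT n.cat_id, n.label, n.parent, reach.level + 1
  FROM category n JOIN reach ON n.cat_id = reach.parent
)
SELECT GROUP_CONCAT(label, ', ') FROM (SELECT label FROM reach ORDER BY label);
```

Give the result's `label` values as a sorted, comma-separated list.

Base: cat_id=7 (All), parent=4, level 0.
Iteration 1: join on cat_id=4 -> Board (id 4, parent=2, level 1).
Iteration 2: join on cat_id=2 -> Video (id 2, parent=1, level 2).
Iteration 3: join on cat_id=1 -> Jazz (id 1, parent=NULL, level 3).
Iteration 4: parent is NULL; no match; recursion stops.

All, Board, Jazz, Video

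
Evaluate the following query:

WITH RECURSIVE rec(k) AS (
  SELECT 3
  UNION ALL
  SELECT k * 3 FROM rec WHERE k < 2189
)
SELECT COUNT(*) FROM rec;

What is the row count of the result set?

Base: k=3.
Iteration 1: 3 < 2189 holds -> k = 3 * 3 = 9.
Iteration 2: 9 < 2189 holds -> k = 9 * 3 = 27.
Iteration 3: 27 < 2189 holds -> k = 27 * 3 = 81.
Iteration 4: 81 < 2189 holds -> k = 81 * 3 = 243.
Iteration 5: 243 < 2189 holds -> k = 243 * 3 = 729.
Iteration 6: 729 < 2189 holds -> k = 729 * 3 = 2187.
Iteration 7: 2187 < 2189 holds -> k = 2187 * 3 = 6561.
Iteration 8: 6561 < 2189 fails; recursion stops.
Total rows emitted: 8.

8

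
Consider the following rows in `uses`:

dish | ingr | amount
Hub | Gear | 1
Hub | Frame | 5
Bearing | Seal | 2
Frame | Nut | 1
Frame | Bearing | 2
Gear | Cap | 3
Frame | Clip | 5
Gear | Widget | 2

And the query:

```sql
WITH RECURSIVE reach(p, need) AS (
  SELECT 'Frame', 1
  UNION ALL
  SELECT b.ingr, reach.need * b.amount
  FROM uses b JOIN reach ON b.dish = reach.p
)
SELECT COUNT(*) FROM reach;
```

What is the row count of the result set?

5

Base: (Frame, need=1).
Iteration 1: components of {Frame} -> Bearing = 1*2 = 2, Clip = 1*5 = 5, Nut = 1*1 = 1.
Iteration 2: components of {Bearing,Clip,Nut} -> Seal = 2*2 = 4.
Iteration 3: no further components; recursion stops.
Total rows emitted: 5.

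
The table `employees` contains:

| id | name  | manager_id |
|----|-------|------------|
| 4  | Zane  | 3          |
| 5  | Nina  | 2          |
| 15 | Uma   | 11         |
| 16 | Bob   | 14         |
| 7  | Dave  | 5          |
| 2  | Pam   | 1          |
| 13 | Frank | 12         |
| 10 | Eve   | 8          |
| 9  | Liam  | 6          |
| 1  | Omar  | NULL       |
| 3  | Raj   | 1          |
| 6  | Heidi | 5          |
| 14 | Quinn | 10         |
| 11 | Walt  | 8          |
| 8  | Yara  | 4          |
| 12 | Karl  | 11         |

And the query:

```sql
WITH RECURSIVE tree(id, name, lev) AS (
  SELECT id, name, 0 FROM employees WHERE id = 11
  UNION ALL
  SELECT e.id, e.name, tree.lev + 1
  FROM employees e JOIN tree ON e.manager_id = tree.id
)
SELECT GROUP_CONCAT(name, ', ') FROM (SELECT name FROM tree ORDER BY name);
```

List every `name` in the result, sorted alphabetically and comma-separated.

Frank, Karl, Uma, Walt

Base: id=11 (Walt) at lev 0.
Iteration 1: rows with manager_id in {11} -> Karl (id 12, lev 1), Uma (id 15, lev 1).
Iteration 2: rows with manager_id in {12,15} -> Frank (id 13, lev 2).
Iteration 3: no rows with manager_id in {13}; recursion stops.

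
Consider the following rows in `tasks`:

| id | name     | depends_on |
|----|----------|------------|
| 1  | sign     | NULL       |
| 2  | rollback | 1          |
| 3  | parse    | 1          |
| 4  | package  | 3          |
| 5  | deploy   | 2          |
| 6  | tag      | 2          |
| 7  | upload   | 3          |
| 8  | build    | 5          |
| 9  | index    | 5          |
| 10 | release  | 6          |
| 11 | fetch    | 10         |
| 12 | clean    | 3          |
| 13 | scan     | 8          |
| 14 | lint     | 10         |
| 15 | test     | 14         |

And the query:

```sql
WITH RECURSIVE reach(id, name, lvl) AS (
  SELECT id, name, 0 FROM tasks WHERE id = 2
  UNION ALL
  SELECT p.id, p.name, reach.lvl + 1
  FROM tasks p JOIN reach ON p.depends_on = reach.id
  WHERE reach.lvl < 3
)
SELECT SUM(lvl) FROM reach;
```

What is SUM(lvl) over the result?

Base: id=2 (rollback) at lvl 0.
Iteration 1: rows with depends_on in {2} -> deploy (id 5, lvl 1), tag (id 6, lvl 1).
Iteration 2: rows with depends_on in {5,6} -> build (id 8, lvl 2), index (id 9, lvl 2), release (id 10, lvl 2).
Iteration 3: rows with depends_on in {8,9,10} -> fetch (id 11, lvl 3), scan (id 13, lvl 3), lint (id 14, lvl 3).
Iteration 4: lvl < 3 fails for all current rows; recursion stops.
SUM(lvl) = 0 + 1 + 1 + 2 + 2 + 2 + 3 + 3 + 3 = 17.

17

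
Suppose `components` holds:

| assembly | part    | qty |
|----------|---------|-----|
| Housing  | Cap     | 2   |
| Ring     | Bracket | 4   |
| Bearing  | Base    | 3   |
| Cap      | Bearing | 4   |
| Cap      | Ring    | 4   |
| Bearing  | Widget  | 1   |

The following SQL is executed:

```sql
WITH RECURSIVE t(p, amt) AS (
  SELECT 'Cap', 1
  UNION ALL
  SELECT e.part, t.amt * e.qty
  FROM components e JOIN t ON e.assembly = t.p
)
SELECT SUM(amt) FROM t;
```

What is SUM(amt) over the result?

Base: (Cap, amt=1).
Iteration 1: components of {Cap} -> Bearing = 1*4 = 4, Ring = 1*4 = 4.
Iteration 2: components of {Bearing,Ring} -> Base = 4*3 = 12, Bracket = 4*4 = 16, Widget = 4*1 = 4.
Iteration 3: no further components; recursion stops.
SUM(amt) = 1 + 4 + 4 + 4 + 12 + 16 = 41.

41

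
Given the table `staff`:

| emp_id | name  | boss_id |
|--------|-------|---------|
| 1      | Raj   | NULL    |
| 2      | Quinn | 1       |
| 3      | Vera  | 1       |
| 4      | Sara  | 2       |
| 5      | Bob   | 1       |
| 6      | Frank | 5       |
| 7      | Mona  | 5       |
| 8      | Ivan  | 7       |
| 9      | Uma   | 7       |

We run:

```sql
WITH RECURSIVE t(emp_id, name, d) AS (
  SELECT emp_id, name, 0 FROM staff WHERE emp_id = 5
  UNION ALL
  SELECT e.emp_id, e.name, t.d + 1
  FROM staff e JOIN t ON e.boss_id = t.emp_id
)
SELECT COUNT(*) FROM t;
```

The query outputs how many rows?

Base: emp_id=5 (Bob) at d 0.
Iteration 1: rows with boss_id in {5} -> Frank (id 6, d 1), Mona (id 7, d 1).
Iteration 2: rows with boss_id in {6,7} -> Ivan (id 8, d 2), Uma (id 9, d 2).
Iteration 3: no rows with boss_id in {8,9}; recursion stops.
Total rows emitted: 5.

5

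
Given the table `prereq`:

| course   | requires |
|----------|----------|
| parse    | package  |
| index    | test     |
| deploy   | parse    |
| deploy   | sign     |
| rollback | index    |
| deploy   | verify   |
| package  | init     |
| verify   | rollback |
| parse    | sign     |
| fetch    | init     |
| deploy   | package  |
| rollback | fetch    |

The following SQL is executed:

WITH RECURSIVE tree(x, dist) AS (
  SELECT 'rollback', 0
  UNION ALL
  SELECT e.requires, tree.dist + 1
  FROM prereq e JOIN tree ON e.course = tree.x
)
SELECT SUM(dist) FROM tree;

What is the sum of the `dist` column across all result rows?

Base: (rollback, dist=0).
Iteration 1: edges from {rollback} -> (fetch, dist=1), (index, dist=1).
Iteration 2: edges from {fetch,index} -> (init, dist=2), (test, dist=2).
Iteration 3: no outgoing edges from {init,test}; recursion stops.
SUM(dist) = 0 + 1 + 1 + 2 + 2 = 6.

6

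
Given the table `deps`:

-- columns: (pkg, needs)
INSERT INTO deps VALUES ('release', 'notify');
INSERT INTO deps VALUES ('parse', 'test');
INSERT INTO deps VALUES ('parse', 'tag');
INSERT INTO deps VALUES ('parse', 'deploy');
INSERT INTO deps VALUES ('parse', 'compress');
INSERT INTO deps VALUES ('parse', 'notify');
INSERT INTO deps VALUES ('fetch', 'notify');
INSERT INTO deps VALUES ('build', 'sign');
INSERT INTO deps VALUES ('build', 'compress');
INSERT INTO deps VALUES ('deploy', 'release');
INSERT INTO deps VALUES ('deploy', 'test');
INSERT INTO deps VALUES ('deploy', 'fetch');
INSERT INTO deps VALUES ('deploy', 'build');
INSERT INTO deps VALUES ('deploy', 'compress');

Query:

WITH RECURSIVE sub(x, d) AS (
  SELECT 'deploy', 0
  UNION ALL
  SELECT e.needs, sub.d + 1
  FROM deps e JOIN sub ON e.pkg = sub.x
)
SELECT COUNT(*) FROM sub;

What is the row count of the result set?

Base: (deploy, d=0).
Iteration 1: edges from {deploy} -> (build, d=1), (compress, d=1), (fetch, d=1), (release, d=1), (test, d=1).
Iteration 2: edges from {build,compress,fetch,release,test} -> (compress, d=2), (notify, d=2) x2, (sign, d=2). [UNION ALL keeps all 4 new rows, including repeats]
Iteration 3: no outgoing edges from {compress,notify,sign}; recursion stops.
Total rows emitted: 10.

10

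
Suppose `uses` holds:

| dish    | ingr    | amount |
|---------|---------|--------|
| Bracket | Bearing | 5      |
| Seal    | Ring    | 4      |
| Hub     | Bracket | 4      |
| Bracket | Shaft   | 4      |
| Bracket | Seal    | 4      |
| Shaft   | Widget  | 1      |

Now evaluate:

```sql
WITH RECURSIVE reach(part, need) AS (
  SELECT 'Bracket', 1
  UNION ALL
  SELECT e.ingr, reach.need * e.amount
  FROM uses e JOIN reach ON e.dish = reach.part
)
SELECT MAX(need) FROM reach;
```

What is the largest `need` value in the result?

Base: (Bracket, need=1).
Iteration 1: components of {Bracket} -> Bearing = 1*5 = 5, Seal = 1*4 = 4, Shaft = 1*4 = 4.
Iteration 2: components of {Bearing,Seal,Shaft} -> Ring = 4*4 = 16, Widget = 4*1 = 4.
Iteration 3: no further components; recursion stops.
need values: 1, 4, 5, 4, 16, 4; the maximum is 16.

16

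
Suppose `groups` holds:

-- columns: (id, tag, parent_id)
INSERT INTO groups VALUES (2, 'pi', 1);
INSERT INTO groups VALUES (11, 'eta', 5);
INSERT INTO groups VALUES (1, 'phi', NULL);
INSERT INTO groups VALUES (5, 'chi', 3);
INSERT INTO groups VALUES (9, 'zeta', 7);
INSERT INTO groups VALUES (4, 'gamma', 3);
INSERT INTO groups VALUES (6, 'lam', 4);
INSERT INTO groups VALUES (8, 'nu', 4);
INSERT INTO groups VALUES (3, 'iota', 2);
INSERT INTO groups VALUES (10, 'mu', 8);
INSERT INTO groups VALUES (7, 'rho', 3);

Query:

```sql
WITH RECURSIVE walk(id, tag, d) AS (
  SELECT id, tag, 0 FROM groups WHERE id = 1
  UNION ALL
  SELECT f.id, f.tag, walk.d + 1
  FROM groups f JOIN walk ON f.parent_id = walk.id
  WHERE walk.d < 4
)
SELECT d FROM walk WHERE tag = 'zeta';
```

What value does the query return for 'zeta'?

Base: id=1 (phi) at d 0.
Iteration 1: rows with parent_id in {1} -> pi (id 2, d 1).
Iteration 2: rows with parent_id in {2} -> iota (id 3, d 2).
Iteration 3: rows with parent_id in {3} -> gamma (id 4, d 3), chi (id 5, d 3), rho (id 7, d 3).
Iteration 4: rows with parent_id in {4,5,7} -> lam (id 6, d 4), nu (id 8, d 4), zeta (id 9, d 4), eta (id 11, d 4).
Iteration 5: d < 4 fails for all current rows; recursion stops.

4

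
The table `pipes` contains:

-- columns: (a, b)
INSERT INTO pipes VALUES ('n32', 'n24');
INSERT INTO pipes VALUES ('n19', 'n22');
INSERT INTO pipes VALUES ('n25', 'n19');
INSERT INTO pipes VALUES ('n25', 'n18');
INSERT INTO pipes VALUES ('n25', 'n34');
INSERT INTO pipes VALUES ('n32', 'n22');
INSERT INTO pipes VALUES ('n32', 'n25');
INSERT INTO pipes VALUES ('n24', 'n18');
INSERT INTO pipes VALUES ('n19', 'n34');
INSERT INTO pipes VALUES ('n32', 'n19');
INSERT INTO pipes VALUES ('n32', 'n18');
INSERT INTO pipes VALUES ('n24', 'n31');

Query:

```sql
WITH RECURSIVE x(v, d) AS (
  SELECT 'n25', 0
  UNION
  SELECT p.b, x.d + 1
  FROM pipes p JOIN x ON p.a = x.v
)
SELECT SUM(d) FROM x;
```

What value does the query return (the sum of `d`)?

Base: (n25, d=0).
Iteration 1: edges from {n25} -> (n18, d=1), (n19, d=1), (n34, d=1).
Iteration 2: edges from {n18,n19,n34} -> (n22, d=2), (n34, d=2).
Iteration 3: no outgoing edges from {n22,n34}; recursion stops.
SUM(d) = 0 + 1 + 1 + 1 + 2 + 2 = 7.

7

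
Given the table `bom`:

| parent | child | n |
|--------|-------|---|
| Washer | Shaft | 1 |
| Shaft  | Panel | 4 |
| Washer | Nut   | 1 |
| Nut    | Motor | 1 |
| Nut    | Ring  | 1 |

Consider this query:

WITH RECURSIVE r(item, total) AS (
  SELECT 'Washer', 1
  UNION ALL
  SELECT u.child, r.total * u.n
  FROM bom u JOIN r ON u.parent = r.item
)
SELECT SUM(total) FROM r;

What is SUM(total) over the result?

Base: (Washer, total=1).
Iteration 1: components of {Washer} -> Nut = 1*1 = 1, Shaft = 1*1 = 1.
Iteration 2: components of {Nut,Shaft} -> Motor = 1*1 = 1, Panel = 1*4 = 4, Ring = 1*1 = 1.
Iteration 3: no further components; recursion stops.
SUM(total) = 1 + 1 + 1 + 4 + 1 + 1 = 9.

9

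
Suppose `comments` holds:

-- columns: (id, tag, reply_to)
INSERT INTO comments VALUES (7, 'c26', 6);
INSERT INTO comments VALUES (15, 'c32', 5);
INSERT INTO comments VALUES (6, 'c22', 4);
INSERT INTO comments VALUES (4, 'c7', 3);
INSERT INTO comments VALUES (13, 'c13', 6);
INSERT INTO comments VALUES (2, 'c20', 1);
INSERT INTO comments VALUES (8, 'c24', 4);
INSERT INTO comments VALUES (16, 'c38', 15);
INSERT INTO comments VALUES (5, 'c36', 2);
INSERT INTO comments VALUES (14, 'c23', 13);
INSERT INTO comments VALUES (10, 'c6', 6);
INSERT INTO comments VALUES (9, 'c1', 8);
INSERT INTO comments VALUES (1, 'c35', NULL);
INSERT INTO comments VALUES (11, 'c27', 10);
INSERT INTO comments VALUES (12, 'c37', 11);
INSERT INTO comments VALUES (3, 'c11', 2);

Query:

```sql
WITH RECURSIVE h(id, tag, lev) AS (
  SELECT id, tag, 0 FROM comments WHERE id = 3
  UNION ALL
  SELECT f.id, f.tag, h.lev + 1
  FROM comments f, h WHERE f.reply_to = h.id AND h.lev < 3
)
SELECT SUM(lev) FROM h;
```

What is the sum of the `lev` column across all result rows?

Base: id=3 (c11) at lev 0.
Iteration 1: rows with reply_to in {3} -> c7 (id 4, lev 1).
Iteration 2: rows with reply_to in {4} -> c22 (id 6, lev 2), c24 (id 8, lev 2).
Iteration 3: rows with reply_to in {6,8} -> c26 (id 7, lev 3), c1 (id 9, lev 3), c6 (id 10, lev 3), c13 (id 13, lev 3).
Iteration 4: lev < 3 fails for all current rows; recursion stops.
SUM(lev) = 0 + 1 + 2 + 2 + 3 + 3 + 3 + 3 = 17.

17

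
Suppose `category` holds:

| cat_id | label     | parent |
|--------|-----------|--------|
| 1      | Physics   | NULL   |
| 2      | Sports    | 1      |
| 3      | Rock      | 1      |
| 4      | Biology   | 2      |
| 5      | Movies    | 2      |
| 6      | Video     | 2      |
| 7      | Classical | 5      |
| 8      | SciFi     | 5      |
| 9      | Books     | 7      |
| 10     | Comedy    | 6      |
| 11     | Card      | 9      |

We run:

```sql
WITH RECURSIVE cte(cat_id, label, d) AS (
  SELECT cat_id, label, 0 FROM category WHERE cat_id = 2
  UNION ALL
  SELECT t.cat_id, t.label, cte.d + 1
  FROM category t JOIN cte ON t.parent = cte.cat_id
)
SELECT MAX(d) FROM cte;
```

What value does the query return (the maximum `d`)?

Base: cat_id=2 (Sports) at d 0.
Iteration 1: rows with parent in {2} -> Biology (id 4, d 1), Movies (id 5, d 1), Video (id 6, d 1).
Iteration 2: rows with parent in {4,5,6} -> Classical (id 7, d 2), SciFi (id 8, d 2), Comedy (id 10, d 2).
Iteration 3: rows with parent in {7,8,10} -> Books (id 9, d 3).
Iteration 4: rows with parent in {9} -> Card (id 11, d 4).
Iteration 5: no rows with parent in {11}; recursion stops.
d values: 0, 1, 1, 1, 2, 2, 2, 3, 4; the maximum is 4.

4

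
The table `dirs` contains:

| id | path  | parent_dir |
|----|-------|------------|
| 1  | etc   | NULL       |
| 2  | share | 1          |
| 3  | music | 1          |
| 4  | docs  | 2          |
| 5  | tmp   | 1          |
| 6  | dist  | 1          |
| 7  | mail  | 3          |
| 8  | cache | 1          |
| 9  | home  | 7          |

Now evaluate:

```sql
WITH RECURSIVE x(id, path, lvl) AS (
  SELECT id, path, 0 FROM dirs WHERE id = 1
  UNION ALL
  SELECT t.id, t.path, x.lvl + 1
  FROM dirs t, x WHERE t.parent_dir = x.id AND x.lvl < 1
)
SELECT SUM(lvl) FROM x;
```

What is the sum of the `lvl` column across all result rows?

5

Base: id=1 (etc) at lvl 0.
Iteration 1: rows with parent_dir in {1} -> share (id 2, lvl 1), music (id 3, lvl 1), tmp (id 5, lvl 1), dist (id 6, lvl 1), cache (id 8, lvl 1).
Iteration 2: lvl < 1 fails for all current rows; recursion stops.
SUM(lvl) = 0 + 1 + 1 + 1 + 1 + 1 = 5.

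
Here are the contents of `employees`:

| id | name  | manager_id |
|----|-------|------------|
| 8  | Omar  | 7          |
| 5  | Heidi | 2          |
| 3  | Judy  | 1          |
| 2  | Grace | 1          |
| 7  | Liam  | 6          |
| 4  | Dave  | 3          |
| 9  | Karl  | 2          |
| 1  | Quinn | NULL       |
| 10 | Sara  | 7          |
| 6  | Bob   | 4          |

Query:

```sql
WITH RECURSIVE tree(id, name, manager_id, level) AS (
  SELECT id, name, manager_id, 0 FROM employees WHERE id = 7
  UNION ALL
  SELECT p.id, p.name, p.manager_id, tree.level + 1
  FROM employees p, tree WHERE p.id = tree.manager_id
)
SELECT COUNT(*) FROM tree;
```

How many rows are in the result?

Base: id=7 (Liam), manager_id=6, level 0.
Iteration 1: join on id=6 -> Bob (id 6, manager_id=4, level 1).
Iteration 2: join on id=4 -> Dave (id 4, manager_id=3, level 2).
Iteration 3: join on id=3 -> Judy (id 3, manager_id=1, level 3).
Iteration 4: join on id=1 -> Quinn (id 1, manager_id=NULL, level 4).
Iteration 5: manager_id is NULL; no match; recursion stops.
Total rows emitted: 5.

5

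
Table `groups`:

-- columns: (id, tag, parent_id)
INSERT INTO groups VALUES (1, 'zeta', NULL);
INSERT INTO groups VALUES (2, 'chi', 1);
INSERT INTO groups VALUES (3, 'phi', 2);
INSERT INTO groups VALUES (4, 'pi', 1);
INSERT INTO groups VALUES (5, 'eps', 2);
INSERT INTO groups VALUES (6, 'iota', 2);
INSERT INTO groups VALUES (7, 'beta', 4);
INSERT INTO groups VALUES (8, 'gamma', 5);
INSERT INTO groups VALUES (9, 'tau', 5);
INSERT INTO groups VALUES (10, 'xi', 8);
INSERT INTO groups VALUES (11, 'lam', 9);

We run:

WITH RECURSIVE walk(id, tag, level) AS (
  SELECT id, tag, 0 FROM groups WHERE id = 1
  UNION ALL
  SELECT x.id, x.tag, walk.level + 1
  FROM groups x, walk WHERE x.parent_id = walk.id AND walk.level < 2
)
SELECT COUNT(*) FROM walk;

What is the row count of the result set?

Base: id=1 (zeta) at level 0.
Iteration 1: rows with parent_id in {1} -> chi (id 2, level 1), pi (id 4, level 1).
Iteration 2: rows with parent_id in {2,4} -> phi (id 3, level 2), eps (id 5, level 2), iota (id 6, level 2), beta (id 7, level 2).
Iteration 3: level < 2 fails for all current rows; recursion stops.
Total rows emitted: 7.

7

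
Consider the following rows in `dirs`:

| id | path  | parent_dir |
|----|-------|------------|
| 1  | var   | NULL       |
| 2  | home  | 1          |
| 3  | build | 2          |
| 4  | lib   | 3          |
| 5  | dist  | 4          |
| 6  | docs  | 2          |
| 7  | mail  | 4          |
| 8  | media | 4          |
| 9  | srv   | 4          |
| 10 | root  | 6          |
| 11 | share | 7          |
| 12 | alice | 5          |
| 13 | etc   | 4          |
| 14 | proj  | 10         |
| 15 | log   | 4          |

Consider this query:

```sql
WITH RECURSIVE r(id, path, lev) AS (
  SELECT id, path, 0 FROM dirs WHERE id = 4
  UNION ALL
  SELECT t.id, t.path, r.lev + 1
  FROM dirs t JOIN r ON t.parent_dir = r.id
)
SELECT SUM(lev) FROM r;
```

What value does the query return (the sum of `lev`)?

10

Base: id=4 (lib) at lev 0.
Iteration 1: rows with parent_dir in {4} -> dist (id 5, lev 1), mail (id 7, lev 1), media (id 8, lev 1), srv (id 9, lev 1), etc (id 13, lev 1), log (id 15, lev 1).
Iteration 2: rows with parent_dir in {5,7,8,9,13,15} -> share (id 11, lev 2), alice (id 12, lev 2).
Iteration 3: no rows with parent_dir in {11,12}; recursion stops.
SUM(lev) = 0 + 1 + 1 + 1 + 1 + 1 + 1 + 2 + 2 = 10.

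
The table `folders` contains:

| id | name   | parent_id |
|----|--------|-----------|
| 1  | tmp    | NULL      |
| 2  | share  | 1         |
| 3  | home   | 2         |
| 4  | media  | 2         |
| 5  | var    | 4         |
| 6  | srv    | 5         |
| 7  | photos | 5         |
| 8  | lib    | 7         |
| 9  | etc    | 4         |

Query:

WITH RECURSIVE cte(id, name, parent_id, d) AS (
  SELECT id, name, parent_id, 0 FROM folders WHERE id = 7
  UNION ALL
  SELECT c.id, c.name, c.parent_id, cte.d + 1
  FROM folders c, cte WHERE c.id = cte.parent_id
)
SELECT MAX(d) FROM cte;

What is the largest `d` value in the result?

Base: id=7 (photos), parent_id=5, d 0.
Iteration 1: join on id=5 -> var (id 5, parent_id=4, d 1).
Iteration 2: join on id=4 -> media (id 4, parent_id=2, d 2).
Iteration 3: join on id=2 -> share (id 2, parent_id=1, d 3).
Iteration 4: join on id=1 -> tmp (id 1, parent_id=NULL, d 4).
Iteration 5: parent_id is NULL; no match; recursion stops.
d values: 0, 1, 2, 3, 4; the maximum is 4.

4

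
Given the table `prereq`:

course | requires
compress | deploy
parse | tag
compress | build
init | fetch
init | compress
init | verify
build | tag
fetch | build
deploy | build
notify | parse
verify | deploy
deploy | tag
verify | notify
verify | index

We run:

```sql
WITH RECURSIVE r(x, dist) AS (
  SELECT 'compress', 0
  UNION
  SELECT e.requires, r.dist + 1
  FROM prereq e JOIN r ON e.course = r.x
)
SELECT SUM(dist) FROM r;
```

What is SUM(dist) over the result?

9

Base: (compress, dist=0).
Iteration 1: edges from {compress} -> (build, dist=1), (deploy, dist=1).
Iteration 2: edges from {build,deploy} -> (build, dist=2), (tag, dist=2). [UNION drops 1 duplicate row(s)]
Iteration 3: edges from {build,tag} -> (tag, dist=3).
Iteration 4: no outgoing edges from {tag}; recursion stops.
SUM(dist) = 0 + 1 + 1 + 2 + 2 + 3 = 9.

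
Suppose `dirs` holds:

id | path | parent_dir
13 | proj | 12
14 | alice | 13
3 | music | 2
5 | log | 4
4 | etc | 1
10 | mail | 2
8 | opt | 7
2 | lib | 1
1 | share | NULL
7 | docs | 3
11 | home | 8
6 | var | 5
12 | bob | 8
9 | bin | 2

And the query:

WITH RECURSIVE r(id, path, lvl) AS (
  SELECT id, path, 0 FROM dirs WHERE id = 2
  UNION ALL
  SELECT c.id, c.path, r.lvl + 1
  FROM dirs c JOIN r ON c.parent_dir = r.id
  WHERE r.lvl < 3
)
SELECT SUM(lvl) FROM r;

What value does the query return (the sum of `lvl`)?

8

Base: id=2 (lib) at lvl 0.
Iteration 1: rows with parent_dir in {2} -> music (id 3, lvl 1), bin (id 9, lvl 1), mail (id 10, lvl 1).
Iteration 2: rows with parent_dir in {3,9,10} -> docs (id 7, lvl 2).
Iteration 3: rows with parent_dir in {7} -> opt (id 8, lvl 3).
Iteration 4: lvl < 3 fails for all current rows; recursion stops.
SUM(lvl) = 0 + 1 + 1 + 1 + 2 + 3 = 8.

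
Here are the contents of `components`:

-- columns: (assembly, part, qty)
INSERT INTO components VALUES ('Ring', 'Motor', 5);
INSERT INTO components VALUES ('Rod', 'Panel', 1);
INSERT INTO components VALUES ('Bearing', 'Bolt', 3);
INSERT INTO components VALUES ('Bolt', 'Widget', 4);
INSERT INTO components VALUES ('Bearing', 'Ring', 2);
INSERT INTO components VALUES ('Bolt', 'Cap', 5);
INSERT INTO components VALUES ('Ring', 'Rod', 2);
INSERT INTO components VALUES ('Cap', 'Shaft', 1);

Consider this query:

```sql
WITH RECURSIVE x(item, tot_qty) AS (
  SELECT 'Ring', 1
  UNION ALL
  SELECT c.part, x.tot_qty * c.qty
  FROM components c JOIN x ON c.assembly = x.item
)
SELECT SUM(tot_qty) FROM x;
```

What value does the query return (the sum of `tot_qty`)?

10

Base: (Ring, tot_qty=1).
Iteration 1: components of {Ring} -> Motor = 1*5 = 5, Rod = 1*2 = 2.
Iteration 2: components of {Motor,Rod} -> Panel = 2*1 = 2.
Iteration 3: no further components; recursion stops.
SUM(tot_qty) = 1 + 2 + 5 + 2 = 10.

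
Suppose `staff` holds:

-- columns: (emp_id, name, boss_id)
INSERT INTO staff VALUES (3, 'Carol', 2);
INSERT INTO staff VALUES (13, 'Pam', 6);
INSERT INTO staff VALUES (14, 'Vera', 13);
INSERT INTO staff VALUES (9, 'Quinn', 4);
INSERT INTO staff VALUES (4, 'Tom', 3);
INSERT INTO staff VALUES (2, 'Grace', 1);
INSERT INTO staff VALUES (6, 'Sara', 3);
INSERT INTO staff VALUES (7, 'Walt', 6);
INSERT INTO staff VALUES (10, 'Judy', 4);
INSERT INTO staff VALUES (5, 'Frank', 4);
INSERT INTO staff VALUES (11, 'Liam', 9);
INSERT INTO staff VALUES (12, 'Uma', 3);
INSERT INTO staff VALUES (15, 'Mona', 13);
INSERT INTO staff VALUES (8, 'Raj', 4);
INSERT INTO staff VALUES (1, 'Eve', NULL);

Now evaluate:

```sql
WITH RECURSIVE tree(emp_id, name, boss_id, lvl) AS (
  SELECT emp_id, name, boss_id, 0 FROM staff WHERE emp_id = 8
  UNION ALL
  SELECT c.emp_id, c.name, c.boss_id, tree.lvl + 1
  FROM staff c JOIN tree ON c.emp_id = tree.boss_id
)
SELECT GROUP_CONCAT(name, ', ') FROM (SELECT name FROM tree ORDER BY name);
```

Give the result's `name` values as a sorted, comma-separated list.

Carol, Eve, Grace, Raj, Tom

Base: emp_id=8 (Raj), boss_id=4, lvl 0.
Iteration 1: join on emp_id=4 -> Tom (id 4, boss_id=3, lvl 1).
Iteration 2: join on emp_id=3 -> Carol (id 3, boss_id=2, lvl 2).
Iteration 3: join on emp_id=2 -> Grace (id 2, boss_id=1, lvl 3).
Iteration 4: join on emp_id=1 -> Eve (id 1, boss_id=NULL, lvl 4).
Iteration 5: boss_id is NULL; no match; recursion stops.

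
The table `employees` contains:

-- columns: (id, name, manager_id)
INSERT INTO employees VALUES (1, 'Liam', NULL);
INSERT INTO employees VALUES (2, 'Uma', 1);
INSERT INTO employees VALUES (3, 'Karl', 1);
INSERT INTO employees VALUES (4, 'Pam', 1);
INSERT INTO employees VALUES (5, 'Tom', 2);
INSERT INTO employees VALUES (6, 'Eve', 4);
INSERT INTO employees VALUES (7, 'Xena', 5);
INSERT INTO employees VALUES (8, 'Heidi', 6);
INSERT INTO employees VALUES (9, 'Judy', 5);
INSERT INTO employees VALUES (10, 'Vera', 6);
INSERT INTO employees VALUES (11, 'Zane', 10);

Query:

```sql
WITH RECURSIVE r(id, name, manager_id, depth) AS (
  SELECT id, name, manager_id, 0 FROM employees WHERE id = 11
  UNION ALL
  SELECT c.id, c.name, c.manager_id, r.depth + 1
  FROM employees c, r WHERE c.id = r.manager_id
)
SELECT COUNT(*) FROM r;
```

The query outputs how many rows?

5

Base: id=11 (Zane), manager_id=10, depth 0.
Iteration 1: join on id=10 -> Vera (id 10, manager_id=6, depth 1).
Iteration 2: join on id=6 -> Eve (id 6, manager_id=4, depth 2).
Iteration 3: join on id=4 -> Pam (id 4, manager_id=1, depth 3).
Iteration 4: join on id=1 -> Liam (id 1, manager_id=NULL, depth 4).
Iteration 5: manager_id is NULL; no match; recursion stops.
Total rows emitted: 5.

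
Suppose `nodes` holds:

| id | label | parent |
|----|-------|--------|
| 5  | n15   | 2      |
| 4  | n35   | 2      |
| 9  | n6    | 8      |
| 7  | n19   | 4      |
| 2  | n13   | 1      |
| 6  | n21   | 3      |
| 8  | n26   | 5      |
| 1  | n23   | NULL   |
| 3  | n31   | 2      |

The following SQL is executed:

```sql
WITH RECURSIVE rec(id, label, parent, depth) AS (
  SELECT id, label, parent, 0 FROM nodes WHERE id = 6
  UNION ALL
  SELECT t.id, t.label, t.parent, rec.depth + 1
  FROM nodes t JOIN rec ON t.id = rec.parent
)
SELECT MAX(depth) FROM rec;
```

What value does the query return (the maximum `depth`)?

Base: id=6 (n21), parent=3, depth 0.
Iteration 1: join on id=3 -> n31 (id 3, parent=2, depth 1).
Iteration 2: join on id=2 -> n13 (id 2, parent=1, depth 2).
Iteration 3: join on id=1 -> n23 (id 1, parent=NULL, depth 3).
Iteration 4: parent is NULL; no match; recursion stops.
depth values: 0, 1, 2, 3; the maximum is 3.

3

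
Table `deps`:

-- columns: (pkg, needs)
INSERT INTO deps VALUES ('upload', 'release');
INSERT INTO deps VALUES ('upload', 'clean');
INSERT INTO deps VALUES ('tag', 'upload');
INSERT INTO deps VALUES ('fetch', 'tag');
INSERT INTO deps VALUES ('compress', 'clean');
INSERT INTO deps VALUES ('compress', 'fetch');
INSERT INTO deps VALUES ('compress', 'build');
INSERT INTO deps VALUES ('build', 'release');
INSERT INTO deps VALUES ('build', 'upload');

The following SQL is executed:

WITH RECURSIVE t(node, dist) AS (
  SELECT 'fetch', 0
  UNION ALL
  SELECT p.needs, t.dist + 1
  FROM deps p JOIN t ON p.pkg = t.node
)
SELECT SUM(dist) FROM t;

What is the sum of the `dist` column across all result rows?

Base: (fetch, dist=0).
Iteration 1: edges from {fetch} -> (tag, dist=1).
Iteration 2: edges from {tag} -> (upload, dist=2).
Iteration 3: edges from {upload} -> (clean, dist=3), (release, dist=3).
Iteration 4: no outgoing edges from {clean,release}; recursion stops.
SUM(dist) = 0 + 1 + 2 + 3 + 3 = 9.

9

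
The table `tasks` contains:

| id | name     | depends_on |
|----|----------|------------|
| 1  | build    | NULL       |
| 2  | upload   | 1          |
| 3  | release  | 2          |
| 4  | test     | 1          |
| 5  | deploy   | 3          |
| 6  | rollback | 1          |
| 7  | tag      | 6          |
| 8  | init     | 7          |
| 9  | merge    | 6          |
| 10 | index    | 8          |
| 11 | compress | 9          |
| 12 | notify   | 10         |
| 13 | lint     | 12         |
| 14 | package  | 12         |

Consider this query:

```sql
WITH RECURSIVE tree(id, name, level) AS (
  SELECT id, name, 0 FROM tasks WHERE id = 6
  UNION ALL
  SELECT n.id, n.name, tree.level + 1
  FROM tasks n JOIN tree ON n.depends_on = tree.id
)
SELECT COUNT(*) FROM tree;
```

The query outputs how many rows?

9

Base: id=6 (rollback) at level 0.
Iteration 1: rows with depends_on in {6} -> tag (id 7, level 1), merge (id 9, level 1).
Iteration 2: rows with depends_on in {7,9} -> init (id 8, level 2), compress (id 11, level 2).
Iteration 3: rows with depends_on in {8,11} -> index (id 10, level 3).
Iteration 4: rows with depends_on in {10} -> notify (id 12, level 4).
Iteration 5: rows with depends_on in {12} -> lint (id 13, level 5), package (id 14, level 5).
Iteration 6: no rows with depends_on in {13,14}; recursion stops.
Total rows emitted: 9.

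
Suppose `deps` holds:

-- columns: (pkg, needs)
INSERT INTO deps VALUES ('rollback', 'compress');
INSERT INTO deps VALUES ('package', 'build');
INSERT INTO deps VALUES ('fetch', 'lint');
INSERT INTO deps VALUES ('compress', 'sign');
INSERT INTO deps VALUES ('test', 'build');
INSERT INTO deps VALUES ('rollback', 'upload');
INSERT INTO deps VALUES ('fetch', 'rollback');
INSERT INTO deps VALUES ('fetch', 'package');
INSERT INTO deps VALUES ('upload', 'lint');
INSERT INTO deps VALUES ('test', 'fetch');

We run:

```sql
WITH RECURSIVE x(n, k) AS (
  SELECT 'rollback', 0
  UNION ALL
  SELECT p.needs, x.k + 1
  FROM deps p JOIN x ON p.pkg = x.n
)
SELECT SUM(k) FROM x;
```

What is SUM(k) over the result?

6

Base: (rollback, k=0).
Iteration 1: edges from {rollback} -> (compress, k=1), (upload, k=1).
Iteration 2: edges from {compress,upload} -> (lint, k=2), (sign, k=2).
Iteration 3: no outgoing edges from {lint,sign}; recursion stops.
SUM(k) = 0 + 1 + 1 + 2 + 2 = 6.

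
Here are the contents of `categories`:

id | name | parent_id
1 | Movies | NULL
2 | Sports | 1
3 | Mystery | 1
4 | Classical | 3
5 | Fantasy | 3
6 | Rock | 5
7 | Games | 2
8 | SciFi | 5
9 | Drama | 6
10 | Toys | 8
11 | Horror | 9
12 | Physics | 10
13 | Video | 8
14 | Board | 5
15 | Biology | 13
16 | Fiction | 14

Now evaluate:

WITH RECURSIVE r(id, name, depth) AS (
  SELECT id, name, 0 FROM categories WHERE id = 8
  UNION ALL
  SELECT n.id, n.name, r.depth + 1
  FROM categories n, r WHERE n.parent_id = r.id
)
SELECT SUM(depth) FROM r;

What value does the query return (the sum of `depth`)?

6

Base: id=8 (SciFi) at depth 0.
Iteration 1: rows with parent_id in {8} -> Toys (id 10, depth 1), Video (id 13, depth 1).
Iteration 2: rows with parent_id in {10,13} -> Physics (id 12, depth 2), Biology (id 15, depth 2).
Iteration 3: no rows with parent_id in {12,15}; recursion stops.
SUM(depth) = 0 + 1 + 1 + 2 + 2 = 6.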